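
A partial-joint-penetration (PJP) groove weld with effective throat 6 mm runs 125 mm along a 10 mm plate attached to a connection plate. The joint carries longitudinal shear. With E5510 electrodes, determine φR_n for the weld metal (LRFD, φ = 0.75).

φR_n ≈ 186 kN

E55XX → F_EXX = 550 MPa.
Effective throat (given) t_e = 6 mm.
A_we = 6 × 125 = 750 mm².
F_nw = 0.6 F_EXX = 330 MPa.
φR_n = 0.75 × 330 × 750 × 10⁻³ = 185.6 kN.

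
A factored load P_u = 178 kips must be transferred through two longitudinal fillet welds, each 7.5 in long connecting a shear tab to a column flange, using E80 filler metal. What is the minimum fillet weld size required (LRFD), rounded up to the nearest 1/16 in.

w = 1/2 in

E80XX → F_EXX = 80 ksi.
Total weld length L = 15 in.
Required throat t_e = P_u / (φ × 0.6 F_EXX × L) = 178 / (0.75 × 0.6 × 80 × 15) = 0.3296 in.
Required leg w = t_e / 0.707 = 0.4662 in → use 1/2 in.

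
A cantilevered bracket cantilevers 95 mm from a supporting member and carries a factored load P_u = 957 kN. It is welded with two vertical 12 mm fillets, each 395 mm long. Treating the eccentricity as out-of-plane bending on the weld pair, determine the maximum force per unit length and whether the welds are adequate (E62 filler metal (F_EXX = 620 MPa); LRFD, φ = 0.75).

f_max ≈ 2130 N/mm; adequate

L_w = 2 × 395 = 790 mm; section modulus (unit throat) S = 2 × L²/6 = 52010 mm².
Direct shear f_v = P/L_w = 957×10³/790 = 1211 N/mm.
Moment M = P × e = 957×10³ × 95 = 90915000 N·mm; bending f_b = M/S = 1748 N/mm.
f_max = √(f_v² + f_b²) = √(1211² + 1748²) = 2127 N/mm.
φr_n = 0.75 × 0.6 × 620 × (0.707 × 12) = 2367 N/mm → adequate.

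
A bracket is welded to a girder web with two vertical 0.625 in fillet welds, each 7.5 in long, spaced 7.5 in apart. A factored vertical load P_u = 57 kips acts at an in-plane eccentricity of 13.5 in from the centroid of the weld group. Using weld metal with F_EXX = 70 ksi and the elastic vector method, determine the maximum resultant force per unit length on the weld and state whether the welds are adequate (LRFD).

Total weld length L_w = 15 in. Treat welds as unit-width lines.
Polar moment about centroid: J = 2[d³/12 + d(b/2)²] = 2[7.5³/12 + 7.5×3.75²] = 281.2 in³.
Direct shear f_v = P/L_w = 57 / 15 = 3.8 kip/in (vertical).
Torsion M = P·e = 57 × 13.5 = 769.5 kip·in.
Critical point at (x, y) = (3.75, 3.75) from centroid. f_tx = M·y/J = 10.26 kip/in; f_ty = M·x/J = 10.26 kip/in.
Resultant f_max = √[f_tx² + (f_v + f_ty)²] = √[10.26² + (3.8 + 10.26)²] = 17.41 kip/in.
Capacity per unit length: φr_n = 0.75 × 0.6 × 70 × (0.707 × 0.625) = 13.92 kip/in.
17.41 > 13.92 → NOT adequate.

f_max ≈ 17.4 kip/in; NOT adequate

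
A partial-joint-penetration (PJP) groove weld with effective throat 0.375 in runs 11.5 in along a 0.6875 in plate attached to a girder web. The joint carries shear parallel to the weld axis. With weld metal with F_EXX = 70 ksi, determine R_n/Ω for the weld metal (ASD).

R_n/Ω ≈ 90.6 kip

Effective throat (given) t_e = 0.375 in.
A_we = 0.375 × 11.5 = 4.312 in².
F_nw = 0.6 F_EXX = 42 ksi.
R_n/Ω = (42 × 4.312) / 2.0 = 90.56 kip.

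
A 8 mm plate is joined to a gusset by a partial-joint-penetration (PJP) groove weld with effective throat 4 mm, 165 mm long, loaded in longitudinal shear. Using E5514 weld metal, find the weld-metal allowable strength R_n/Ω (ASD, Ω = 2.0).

E55XX → F_EXX = 550 MPa.
Effective throat (given) t_e = 4 mm.
A_we = 4 × 165 = 660 mm².
F_nw = 0.6 F_EXX = 330 MPa.
R_n/Ω = (330 × 660) / 2.0 × 10⁻³ = 108.9 kN.

R_n/Ω ≈ 109 kN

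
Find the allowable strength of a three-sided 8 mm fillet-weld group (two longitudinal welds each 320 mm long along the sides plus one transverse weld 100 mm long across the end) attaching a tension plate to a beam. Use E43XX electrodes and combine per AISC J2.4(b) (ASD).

E43XX → F_EXX = 430 MPa.
t_e = 0.707 × 8 = 5.656 mm.
R_nwl = 0.6 × 430 × 5.656 × 640 × 10⁻³ = 933.9 kN (longitudinal, 2 welds).
R_nwt = 0.6 × 430 × 5.656 × 100 × 10⁻³ = 145.9 kN (transverse, base value).
(i) R_nwl + R_nwt = 1080 kN; (ii) 0.85 R_nwl + 1.5 R_nwt = 1013 kN.
R_n = max = 1080 kN [governs: (i)]; R_n/Ω = 539.9 kN.

R_n/Ω ≈ 540 kN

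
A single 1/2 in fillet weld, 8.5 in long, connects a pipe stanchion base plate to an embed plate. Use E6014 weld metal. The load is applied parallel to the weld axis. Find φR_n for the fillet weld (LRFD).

φR_n ≈ 81.1 kip

E60XX → F_EXX = 60 ksi.
Effective throat t_e = 0.707 × 0.5 = 0.3535 in.
Total length L = 8.5 in; A_we = 0.3535 × 8.5 = 3.005 in².
F_nw = 0.6 F_EXX = 0.6 × 60 = 36 ksi.
φR_n = 0.75 × 36 × 3.005 = 81.13 kip.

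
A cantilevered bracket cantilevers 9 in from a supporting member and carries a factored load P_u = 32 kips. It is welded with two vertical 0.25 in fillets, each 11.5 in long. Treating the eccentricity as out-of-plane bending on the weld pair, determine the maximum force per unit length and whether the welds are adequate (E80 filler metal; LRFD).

E80XX → F_EXX = 80 ksi.
L_w = 2 × 11.5 = 23 in; section modulus (unit throat) S = 2 × L²/6 = 44.08 in².
Direct shear f_v = P/L_w = 32/23 = 1.391 kip/in.
Moment M = P × e = 32 × 9 = 288 kip·in; bending f_b = M/S = 6.533 kip/in.
f_max = √(f_v² + f_b²) = √(1.391² + 6.533²) = 6.68 kip/in.
φr_n = 0.75 × 0.6 × 80 × (0.707 × 0.25) = 6.363 kip/in → NOT adequate.

f_max ≈ 6.68 kip/in; NOT adequate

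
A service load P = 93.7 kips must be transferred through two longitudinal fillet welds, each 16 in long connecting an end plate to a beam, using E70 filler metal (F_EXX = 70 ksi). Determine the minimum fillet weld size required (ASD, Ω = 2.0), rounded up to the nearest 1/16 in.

Total weld length L = 32 in.
Required throat t_e = P × Ω / (0.6 F_EXX × L) = 93.7 × 2.0 / (0.6 × 70 × 32) = 0.1394 in.
Required leg w = t_e / 0.707 = 0.1972 in → use 1/4 in.

w = 1/4 in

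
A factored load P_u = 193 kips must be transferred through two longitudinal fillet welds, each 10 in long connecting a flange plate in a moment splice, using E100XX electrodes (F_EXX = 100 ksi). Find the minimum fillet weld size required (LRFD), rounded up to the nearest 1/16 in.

w = 5/16 in

Total weld length L = 20 in.
Required throat t_e = P_u / (φ × 0.6 F_EXX × L) = 193 / (0.75 × 0.6 × 100 × 20) = 0.2144 in.
Required leg w = t_e / 0.707 = 0.3033 in → use 5/16 in.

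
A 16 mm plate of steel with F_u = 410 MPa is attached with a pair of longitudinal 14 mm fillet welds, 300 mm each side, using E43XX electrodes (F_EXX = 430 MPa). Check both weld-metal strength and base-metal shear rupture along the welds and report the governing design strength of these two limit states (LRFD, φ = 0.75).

t_e = 0.707 × 14 = 9.898 mm; L = 600 mm.
Weld metal: φR_n = 0.75 × 0.6 × 430 × 9.898 × 600 × 10⁻³ = 1149 kN.
Base metal (shear rupture): φR_n = 0.75 × 0.6 × 410 × 16 × 600 × 10⁻³ = 1771 kN.
Governing: weld metal.

φR_n ≈ 1150 kN (weld metal governs)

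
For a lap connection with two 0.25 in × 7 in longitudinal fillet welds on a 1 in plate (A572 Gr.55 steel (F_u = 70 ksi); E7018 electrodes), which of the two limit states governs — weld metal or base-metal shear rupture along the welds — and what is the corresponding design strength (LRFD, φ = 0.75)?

φR_n ≈ 77.9 kip (weld metal governs)

E70XX → F_EXX = 70 ksi.
t_e = 0.707 × 0.25 = 0.1767 in; L = 14 in.
Weld metal: φR_n = 0.75 × 0.6 × 70 × 0.1767 × 14 = 77.95 kip.
Base metal (shear rupture): φR_n = 0.75 × 0.6 × 70 × 1 × 14 = 441 kip.
Governing: weld metal.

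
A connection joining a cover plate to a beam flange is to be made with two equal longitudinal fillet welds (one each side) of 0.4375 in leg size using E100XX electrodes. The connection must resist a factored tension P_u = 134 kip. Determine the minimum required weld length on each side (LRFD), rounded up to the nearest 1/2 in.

E100XX → F_EXX = 100 ksi.
Throat t_e = 0.707 × 0.4375 = 0.3093 in.
φr_n = 0.75 × 0.6 × 100 × 0.3093 = 13.92 kip/in.
L_req = P_u / φr_n = 134 / 13.92 = 9.627 in total.
Per side: 9.627 / 2 = 4.814 in.
Round up → use L = 5 in on each side.

L = 5 in on each side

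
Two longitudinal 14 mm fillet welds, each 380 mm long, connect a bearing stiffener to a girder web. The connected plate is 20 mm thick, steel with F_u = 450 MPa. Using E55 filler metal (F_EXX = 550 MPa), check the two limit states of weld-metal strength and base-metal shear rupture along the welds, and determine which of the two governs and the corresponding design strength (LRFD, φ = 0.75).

φR_n ≈ 1860 kN (weld metal governs)

t_e = 0.707 × 14 = 9.898 mm; L = 760 mm.
Weld metal: φR_n = 0.75 × 0.6 × 550 × 9.898 × 760 × 10⁻³ = 1862 kN.
Base metal (shear rupture): φR_n = 0.75 × 0.6 × 450 × 20 × 760 × 10⁻³ = 3078 kN.
Governing: weld metal.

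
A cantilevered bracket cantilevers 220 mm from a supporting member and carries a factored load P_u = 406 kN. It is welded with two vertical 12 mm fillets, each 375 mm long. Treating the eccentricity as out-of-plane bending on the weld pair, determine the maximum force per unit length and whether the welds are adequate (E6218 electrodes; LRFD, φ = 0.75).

E62XX → F_EXX = 620 MPa.
L_w = 2 × 375 = 750 mm; section modulus (unit throat) S = 2 × L²/6 = 46880 mm².
Direct shear f_v = P/L_w = 406×10³/750 = 541.3 N/mm.
Moment M = P × e = 406×10³ × 220 = 89320000 N·mm; bending f_b = M/S = 1905 N/mm.
f_max = √(f_v² + f_b²) = √(541.3² + 1905²) = 1981 N/mm.
φr_n = 0.75 × 0.6 × 620 × (0.707 × 12) = 2367 N/mm → adequate.

f_max ≈ 1980 N/mm; adequate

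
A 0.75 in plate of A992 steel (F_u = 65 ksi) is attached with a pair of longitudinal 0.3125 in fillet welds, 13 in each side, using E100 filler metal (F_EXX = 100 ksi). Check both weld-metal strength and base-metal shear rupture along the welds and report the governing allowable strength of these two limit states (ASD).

R_n/Ω ≈ 172 kip (weld metal governs)

t_e = 0.707 × 0.3125 = 0.2209 in; L = 26 in.
Weld metal: R_n/Ω = (1/2.0) × 0.6 × 100 × 0.2209 × 26 = 172.3 kip.
Base metal (shear rupture): R_n/Ω = (1/2.0) × 0.6 × 65 × 0.75 × 26 = 380.2 kip.
Governing: weld metal.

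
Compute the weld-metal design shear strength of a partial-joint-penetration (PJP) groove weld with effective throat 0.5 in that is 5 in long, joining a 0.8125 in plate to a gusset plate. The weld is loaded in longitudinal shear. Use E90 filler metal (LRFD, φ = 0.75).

φR_n ≈ 101 kip

E90XX → F_EXX = 90 ksi.
Effective throat (given) t_e = 0.5 in.
A_we = 0.5 × 5 = 2.5 in².
F_nw = 0.6 F_EXX = 54 ksi.
φR_n = 0.75 × 54 × 2.5 = 101.2 kip.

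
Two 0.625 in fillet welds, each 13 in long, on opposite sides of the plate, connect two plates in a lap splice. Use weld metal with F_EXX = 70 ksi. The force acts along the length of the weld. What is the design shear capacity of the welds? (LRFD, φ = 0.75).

φR_n ≈ 362 kips

Effective throat t_e = 0.707 × 0.625 = 0.4419 in.
Total length L = 26 in; A_we = 0.4419 × 26 = 11.49 in².
F_nw = 0.6 F_EXX = 0.6 × 70 = 42 ksi.
φR_n = 0.75 × 42 × 11.49 = 361.9 kips.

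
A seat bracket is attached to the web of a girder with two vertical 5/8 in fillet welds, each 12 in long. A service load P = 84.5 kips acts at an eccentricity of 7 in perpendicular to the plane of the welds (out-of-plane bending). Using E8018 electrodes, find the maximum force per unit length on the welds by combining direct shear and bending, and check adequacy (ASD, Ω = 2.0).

E80XX → F_EXX = 80 ksi.
L_w = 2 × 12 = 24 in; section modulus (unit throat) S = 2 × L²/6 = 48 in².
Direct shear f_v = P/L_w = 84.5/24 = 3.521 kip/in.
Moment M = P × e = 84.5 × 7 = 591.5 kip·in; bending f_b = M/S = 12.32 kip/in.
f_max = √(f_v² + f_b²) = √(3.521² + 12.32²) = 12.82 kip/in.
r_n/Ω = (1/2.0) × 0.6 × 80 × (0.707 × 0.625) = 10.6 kip/in → NOT adequate.

f_max ≈ 12.8 kip/in; NOT adequate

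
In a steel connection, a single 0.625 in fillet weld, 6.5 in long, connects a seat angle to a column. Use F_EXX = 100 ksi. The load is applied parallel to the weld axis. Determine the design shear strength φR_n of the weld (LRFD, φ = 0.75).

φR_n ≈ 129 kips

Effective throat t_e = 0.707 × 0.625 = 0.4419 in.
Total length L = 6.5 in; A_we = 0.4419 × 6.5 = 2.872 in².
F_nw = 0.6 F_EXX = 0.6 × 100 = 60 ksi.
φR_n = 0.75 × 60 × 2.872 = 129.2 kips.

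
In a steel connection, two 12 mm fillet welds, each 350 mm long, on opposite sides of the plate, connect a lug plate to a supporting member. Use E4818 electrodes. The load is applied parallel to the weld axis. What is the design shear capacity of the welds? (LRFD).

φR_n ≈ 1280 kN

E48XX → F_EXX = 480 MPa.
Effective throat t_e = 0.707 × 12 = 8.484 mm.
Total length L = 700 mm; A_we = 8.484 × 700 = 5939 mm².
F_nw = 0.6 F_EXX = 0.6 × 480 = 288 MPa.
φR_n = 0.75 × 288 × 5939 × 10⁻³ = 1283 kN.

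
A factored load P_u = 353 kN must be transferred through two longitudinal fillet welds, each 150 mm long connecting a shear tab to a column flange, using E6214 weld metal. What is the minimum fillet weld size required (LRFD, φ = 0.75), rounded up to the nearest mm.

E62XX → F_EXX = 620 MPa.
Total weld length L = 300 mm.
Required throat t_e = P_u / (φ × 0.6 F_EXX × L) = 353 / (0.75 × 0.6 × 620 × 300 × 10⁻³) = 4.217 mm.
Required leg w = t_e / 0.707 = 5.965 mm → use 6 mm.

w = 6 mm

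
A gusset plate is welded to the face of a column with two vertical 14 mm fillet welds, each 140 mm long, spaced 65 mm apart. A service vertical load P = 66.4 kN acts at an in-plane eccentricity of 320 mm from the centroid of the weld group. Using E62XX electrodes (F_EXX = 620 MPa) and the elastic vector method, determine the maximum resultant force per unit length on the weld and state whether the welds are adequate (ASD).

f_max ≈ 2290 N/mm; NOT adequate

Total weld length L_w = 280 mm. Treat welds as unit-width lines.
Polar moment about centroid: J = 2[d³/12 + d(b/2)²] = 2[140³/12 + 140×32.5²] = 753100 mm³.
Direct shear f_v = P/L_w = 66.4×10³ / 280 = 237.1 N/mm (vertical).
Torsion M = P·e = 66.4×10³ × 320 = 21248000 N·mm.
Critical point at (x, y) = (32.5, 70) from centroid. f_tx = M·y/J = 1975 N/mm; f_ty = M·x/J = 917 N/mm.
Resultant f_max = √[f_tx² + (f_v + f_ty)²] = √[1975² + (237.1 + 917)²] = 2288 N/mm.
Capacity per unit length: r_n/Ω = (1/2.0) × 0.6 × 620 × (0.707 × 14) = 1841 N/mm.
2288 > 1841 → NOT adequate.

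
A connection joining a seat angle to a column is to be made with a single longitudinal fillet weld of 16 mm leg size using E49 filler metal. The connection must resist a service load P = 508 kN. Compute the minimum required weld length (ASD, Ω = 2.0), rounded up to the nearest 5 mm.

L = 310 mm

E49XX → F_EXX = 490 MPa.
Throat t_e = 0.707 × 16 = 11.31 mm.
r_n/Ω = (0.6 × 490 × 11.31) / 2.0 = 1663 N/mm = 1.663 kN/mm.
L_req = P / (r_n/Ω) = 508 / 1.663 = 305.5 mm total.
Round up → use L = 310 mm.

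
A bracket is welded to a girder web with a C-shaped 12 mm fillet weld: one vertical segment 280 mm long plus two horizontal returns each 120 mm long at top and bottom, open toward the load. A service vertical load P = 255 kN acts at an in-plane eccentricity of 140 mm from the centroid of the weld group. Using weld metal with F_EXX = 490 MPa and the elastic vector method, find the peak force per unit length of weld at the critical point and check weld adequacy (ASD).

f_max ≈ 1170 N/mm; adequate

Total weld length L_w = 520 mm. Treat welds as unit-width lines.
Centroid: x̄ = 2×120×60 / 520 = 27.69 mm from the vertical weld.
Polar moment about centroid: J = I_x + I_y = [280³/12 + 2×120×140²] + [280×27.69² + 2(120³/12 + 120×32.31²)] = 7287000 mm³.
Direct shear f_v = P/L_w = 255×10³ / 520 = 490.4 N/mm (vertical).
Torsion M = P·e = 255×10³ × 140 = 35700000 N·mm.
Critical point at (x, y) = (92.31, 140) from centroid. f_tx = M·y/J = 685.9 N/mm; f_ty = M·x/J = 452.3 N/mm.
Resultant f_max = √[f_tx² + (f_v + f_ty)²] = √[685.9² + (490.4 + 452.3)²] = 1166 N/mm.
Capacity per unit length: r_n/Ω = (1/2.0) × 0.6 × 490 × (0.707 × 12) = 1247 N/mm.
1166 ≤ 1247 → adequate.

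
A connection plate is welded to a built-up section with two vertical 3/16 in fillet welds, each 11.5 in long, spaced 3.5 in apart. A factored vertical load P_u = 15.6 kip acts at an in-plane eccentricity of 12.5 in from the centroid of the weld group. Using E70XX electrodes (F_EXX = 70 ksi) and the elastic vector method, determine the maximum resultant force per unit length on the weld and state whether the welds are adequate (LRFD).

Total weld length L_w = 23 in. Treat welds as unit-width lines.
Polar moment about centroid: J = 2[d³/12 + d(b/2)²] = 2[11.5³/12 + 11.5×1.75²] = 323.9 in³.
Direct shear f_v = P/L_w = 15.6 / 23 = 0.6783 kip/in (vertical).
Torsion M = P·e = 15.6 × 12.5 = 195 kip·in.
Critical point at (x, y) = (1.75, 5.75) from centroid. f_tx = M·y/J = 3.462 kip/in; f_ty = M·x/J = 1.054 kip/in.
Resultant f_max = √[f_tx² + (f_v + f_ty)²] = √[3.462² + (0.6783 + 1.054)²] = 3.871 kip/in.
Capacity per unit length: φr_n = 0.75 × 0.6 × 70 × (0.707 × 0.1875) = 4.176 kip/in.
3.871 ≤ 4.176 → adequate.

f_max ≈ 3.87 kip/in; adequate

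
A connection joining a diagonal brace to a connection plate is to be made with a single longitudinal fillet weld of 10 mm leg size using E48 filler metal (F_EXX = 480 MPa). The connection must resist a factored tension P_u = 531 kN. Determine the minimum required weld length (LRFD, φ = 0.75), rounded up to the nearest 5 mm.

L = 350 mm

Throat t_e = 0.707 × 10 = 7.07 mm.
φr_n = 0.75 × 0.6 × 480 × 7.07 × 10⁻³ = 1.527 kN/mm.
L_req = P_u / φr_n = 531 / 1.527 = 347.7 mm total.
Round up → use L = 350 mm.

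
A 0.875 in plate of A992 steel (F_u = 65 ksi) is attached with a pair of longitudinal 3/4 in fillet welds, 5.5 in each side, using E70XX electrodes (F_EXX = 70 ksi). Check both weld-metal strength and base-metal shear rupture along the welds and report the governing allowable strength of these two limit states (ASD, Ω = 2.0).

t_e = 0.707 × 0.75 = 0.5302 in; L = 11 in.
Weld metal: R_n/Ω = (1/2.0) × 0.6 × 70 × 0.5302 × 11 = 122.5 kip.
Base metal (shear rupture): R_n/Ω = (1/2.0) × 0.6 × 65 × 0.875 × 11 = 187.7 kip.
Governing: weld metal.

R_n/Ω ≈ 122 kip (weld metal governs)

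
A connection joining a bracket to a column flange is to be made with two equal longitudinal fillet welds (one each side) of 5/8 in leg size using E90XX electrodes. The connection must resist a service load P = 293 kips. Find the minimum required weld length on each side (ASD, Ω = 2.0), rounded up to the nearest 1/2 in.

L = 12.5 in on each side

E90XX → F_EXX = 90 ksi.
Throat t_e = 0.707 × 0.625 = 0.4419 in.
r_n/Ω = (0.6 × 90 × 0.4419) / 2.0 = 11.93 kip/in.
L_req = P / (r_n/Ω) = 293 / 11.93 = 24.56 in total.
Per side: 24.56 / 2 = 12.28 in.
Round up → use L = 12.5 in on each side.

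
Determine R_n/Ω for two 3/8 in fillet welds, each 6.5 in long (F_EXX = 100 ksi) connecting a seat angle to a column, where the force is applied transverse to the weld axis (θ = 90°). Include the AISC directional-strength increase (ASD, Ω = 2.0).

t_e = 0.707 × 0.375 = 0.2651 in; A_we = 0.2651 × 13 = 3.447 in².
Directional factor: 1.0 + 0.5 sin^1.5(90°) = 1.5.
F_nw = 0.6 × 100 × 1.5 = 90 ksi.
R_n/Ω = (90 × 3.447) / 2.0 = 155.1 kip.

R_n/Ω ≈ 155 kip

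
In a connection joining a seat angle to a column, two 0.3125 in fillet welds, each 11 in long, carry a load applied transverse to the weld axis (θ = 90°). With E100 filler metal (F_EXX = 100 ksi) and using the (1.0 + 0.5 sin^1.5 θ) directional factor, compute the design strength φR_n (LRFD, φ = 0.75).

t_e = 0.707 × 0.3125 = 0.2209 in; A_we = 0.2209 × 22 = 4.861 in².
Directional factor: 1.0 + 0.5 sin^1.5(90°) = 1.5.
F_nw = 0.6 × 100 × 1.5 = 90 ksi.
φR_n = 0.75 × 90 × 4.861 = 328.1 kips.

φR_n ≈ 328 kips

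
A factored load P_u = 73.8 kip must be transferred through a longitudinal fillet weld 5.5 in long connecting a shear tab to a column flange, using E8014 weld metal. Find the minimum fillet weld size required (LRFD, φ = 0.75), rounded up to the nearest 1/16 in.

E80XX → F_EXX = 80 ksi.
Total weld length L = 5.5 in.
Required throat t_e = P_u / (φ × 0.6 F_EXX × L) = 73.8 / (0.75 × 0.6 × 80 × 5.5) = 0.3727 in.
Required leg w = t_e / 0.707 = 0.5272 in → use 9/16 in.

w = 9/16 in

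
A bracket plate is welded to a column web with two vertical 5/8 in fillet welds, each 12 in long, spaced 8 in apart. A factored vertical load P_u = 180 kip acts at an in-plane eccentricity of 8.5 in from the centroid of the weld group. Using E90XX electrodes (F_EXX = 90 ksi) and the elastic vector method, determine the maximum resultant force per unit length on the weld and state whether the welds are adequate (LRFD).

f_max ≈ 21.5 kip/in; NOT adequate

Total weld length L_w = 24 in. Treat welds as unit-width lines.
Polar moment about centroid: J = 2[d³/12 + d(b/2)²] = 2[12³/12 + 12×4²] = 672 in³.
Direct shear f_v = P/L_w = 180 / 24 = 7.5 kip/in (vertical).
Torsion M = P·e = 180 × 8.5 = 1530 kip·in.
Critical point at (x, y) = (4, 6) from centroid. f_tx = M·y/J = 13.66 kip/in; f_ty = M·x/J = 9.107 kip/in.
Resultant f_max = √[f_tx² + (f_v + f_ty)²] = √[13.66² + (7.5 + 9.107)²] = 21.5 kip/in.
Capacity per unit length: φr_n = 0.75 × 0.6 × 90 × (0.707 × 0.625) = 17.9 kip/in.
21.5 > 17.9 → NOT adequate.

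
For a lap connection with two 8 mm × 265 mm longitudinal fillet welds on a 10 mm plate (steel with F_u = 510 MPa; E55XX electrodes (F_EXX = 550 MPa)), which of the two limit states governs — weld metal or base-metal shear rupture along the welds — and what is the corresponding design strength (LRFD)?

φR_n ≈ 742 kN (weld metal governs)

t_e = 0.707 × 8 = 5.656 mm; L = 530 mm.
Weld metal: φR_n = 0.75 × 0.6 × 550 × 5.656 × 530 × 10⁻³ = 741.9 kN.
Base metal (shear rupture): φR_n = 0.75 × 0.6 × 510 × 10 × 530 × 10⁻³ = 1216 kN.
Governing: weld metal.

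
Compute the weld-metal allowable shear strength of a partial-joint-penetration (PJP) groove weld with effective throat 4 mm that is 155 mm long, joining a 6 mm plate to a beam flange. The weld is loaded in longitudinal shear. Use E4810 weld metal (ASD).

R_n/Ω ≈ 89.3 kN

E48XX → F_EXX = 480 MPa.
Effective throat (given) t_e = 4 mm.
A_we = 4 × 155 = 620 mm².
F_nw = 0.6 F_EXX = 288 MPa.
R_n/Ω = (288 × 620) / 2.0 × 10⁻³ = 89.28 kN.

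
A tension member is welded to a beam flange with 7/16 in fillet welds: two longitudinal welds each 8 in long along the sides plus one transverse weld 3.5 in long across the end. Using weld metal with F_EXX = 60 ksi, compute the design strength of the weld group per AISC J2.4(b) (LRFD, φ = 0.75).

t_e = 0.707 × 0.4375 = 0.3093 in.
R_nwl = 0.6 × 60 × 0.3093 × 16 = 178.2 kips (longitudinal, 2 welds).
R_nwt = 0.6 × 60 × 0.3093 × 3.5 = 38.97 kips (transverse, base value).
(i) R_nwl + R_nwt = 217.1 kips; (ii) 0.85 R_nwl + 1.5 R_nwt = 209.9 kips.
R_n = max = 217.1 kips [governs: (i)]; φR_n = 162.9 kips.

φR_n ≈ 163 kips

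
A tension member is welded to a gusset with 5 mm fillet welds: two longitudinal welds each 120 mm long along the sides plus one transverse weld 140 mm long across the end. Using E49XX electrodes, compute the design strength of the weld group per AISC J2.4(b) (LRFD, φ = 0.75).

φR_n ≈ 323 kN

E49XX → F_EXX = 490 MPa.
t_e = 0.707 × 5 = 3.535 mm.
R_nwl = 0.6 × 490 × 3.535 × 240 × 10⁻³ = 249.4 kN (longitudinal, 2 welds).
R_nwt = 0.6 × 490 × 3.535 × 140 × 10⁻³ = 145.5 kN (transverse, base value).
(i) R_nwl + R_nwt = 394.9 kN; (ii) 0.85 R_nwl + 1.5 R_nwt = 430.3 kN.
R_n = max = 430.3 kN [governs: (ii)]; φR_n = 322.7 kN.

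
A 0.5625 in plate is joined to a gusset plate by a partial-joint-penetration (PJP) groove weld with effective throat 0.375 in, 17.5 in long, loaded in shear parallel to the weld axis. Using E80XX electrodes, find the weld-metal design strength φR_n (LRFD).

E80XX → F_EXX = 80 ksi.
Effective throat (given) t_e = 0.375 in.
A_we = 0.375 × 17.5 = 6.562 in².
F_nw = 0.6 F_EXX = 48 ksi.
φR_n = 0.75 × 48 × 6.562 = 236.2 kips.

φR_n ≈ 236 kips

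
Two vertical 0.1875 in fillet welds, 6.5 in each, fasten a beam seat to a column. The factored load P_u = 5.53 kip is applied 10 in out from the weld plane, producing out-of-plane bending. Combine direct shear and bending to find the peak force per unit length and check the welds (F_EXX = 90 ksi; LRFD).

f_max ≈ 3.95 kip/in; adequate

L_w = 2 × 6.5 = 13 in; section modulus (unit throat) S = 2 × L²/6 = 14.08 in².
Direct shear f_v = P/L_w = 5.53/13 = 0.4254 kip/in.
Moment M = P × e = 5.53 × 10 = 55.3 kip·in; bending f_b = M/S = 3.927 kip/in.
f_max = √(f_v² + f_b²) = √(0.4254² + 3.927²) = 3.95 kip/in.
φr_n = 0.75 × 0.6 × 90 × (0.707 × 0.1875) = 5.369 kip/in → adequate.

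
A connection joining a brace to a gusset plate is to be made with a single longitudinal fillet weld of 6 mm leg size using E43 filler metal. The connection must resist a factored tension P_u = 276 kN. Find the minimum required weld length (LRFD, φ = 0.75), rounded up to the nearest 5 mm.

E43XX → F_EXX = 430 MPa.
Throat t_e = 0.707 × 6 = 4.242 mm.
φr_n = 0.75 × 0.6 × 430 × 4.242 × 10⁻³ = 0.8208 kN/mm.
L_req = P_u / φr_n = 276 / 0.8208 = 336.2 mm total.
Round up → use L = 340 mm.

L = 340 mm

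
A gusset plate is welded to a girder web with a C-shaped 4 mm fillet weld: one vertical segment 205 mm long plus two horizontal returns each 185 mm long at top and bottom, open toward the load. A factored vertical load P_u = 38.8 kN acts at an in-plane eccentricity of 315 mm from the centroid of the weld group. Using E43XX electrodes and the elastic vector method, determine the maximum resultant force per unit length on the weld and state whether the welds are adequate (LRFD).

f_max ≈ 347 N/mm; adequate

E43XX → F_EXX = 430 MPa.
Total weld length L_w = 575 mm. Treat welds as unit-width lines.
Centroid: x̄ = 2×185×92.5 / 575 = 59.52 mm from the vertical weld.
Polar moment about centroid: J = I_x + I_y = [205³/12 + 2×185×102.5²] + [205×59.52² + 2(185³/12 + 185×32.98²)] = 6789000 mm³.
Direct shear f_v = P/L_w = 38.8×10³ / 575 = 67.48 N/mm (vertical).
Torsion M = P·e = 38.8×10³ × 315 = 12222000 N·mm.
Critical point at (x, y) = (125.5, 102.5) from centroid. f_tx = M·y/J = 184.5 N/mm; f_ty = M·x/J = 225.9 N/mm.
Resultant f_max = √[f_tx² + (f_v + f_ty)²] = √[184.5² + (67.48 + 225.9)²] = 346.6 N/mm.
Capacity per unit length: φr_n = 0.75 × 0.6 × 430 × (0.707 × 4) = 547.2 N/mm.
346.6 ≤ 547.2 → adequate.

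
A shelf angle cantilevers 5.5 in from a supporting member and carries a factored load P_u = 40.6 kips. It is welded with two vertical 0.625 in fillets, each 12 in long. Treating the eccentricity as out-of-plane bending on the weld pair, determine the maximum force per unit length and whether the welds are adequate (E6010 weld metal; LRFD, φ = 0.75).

E60XX → F_EXX = 60 ksi.
L_w = 2 × 12 = 24 in; section modulus (unit throat) S = 2 × L²/6 = 48 in².
Direct shear f_v = P/L_w = 40.6/24 = 1.692 kip/in.
Moment M = P × e = 40.6 × 5.5 = 223.3 kip·in; bending f_b = M/S = 4.652 kip/in.
f_max = √(f_v² + f_b²) = √(1.692² + 4.652²) = 4.95 kip/in.
φr_n = 0.75 × 0.6 × 60 × (0.707 × 0.625) = 11.93 kip/in → adequate.

f_max ≈ 4.95 kip/in; adequate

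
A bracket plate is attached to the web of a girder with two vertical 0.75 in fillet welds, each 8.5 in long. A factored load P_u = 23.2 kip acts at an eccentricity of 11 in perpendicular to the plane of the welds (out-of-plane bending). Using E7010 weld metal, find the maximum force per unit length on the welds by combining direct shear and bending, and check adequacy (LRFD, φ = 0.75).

f_max ≈ 10.7 kip/in; adequate

E70XX → F_EXX = 70 ksi.
L_w = 2 × 8.5 = 17 in; section modulus (unit throat) S = 2 × L²/6 = 24.08 in².
Direct shear f_v = P/L_w = 23.2/17 = 1.365 kip/in.
Moment M = P × e = 23.2 × 11 = 255.2 kip·in; bending f_b = M/S = 10.6 kip/in.
f_max = √(f_v² + f_b²) = √(1.365² + 10.6²) = 10.68 kip/in.
φr_n = 0.75 × 0.6 × 70 × (0.707 × 0.75) = 16.7 kip/in → adequate.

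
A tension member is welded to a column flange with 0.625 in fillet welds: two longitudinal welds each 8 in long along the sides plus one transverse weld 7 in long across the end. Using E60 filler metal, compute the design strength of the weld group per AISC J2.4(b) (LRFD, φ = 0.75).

E60XX → F_EXX = 60 ksi.
t_e = 0.707 × 0.625 = 0.4419 in.
R_nwl = 0.6 × 60 × 0.4419 × 16 = 254.5 kip (longitudinal, 2 welds).
R_nwt = 0.6 × 60 × 0.4419 × 7 = 111.4 kip (transverse, base value).
(i) R_nwl + R_nwt = 365.9 kip; (ii) 0.85 R_nwl + 1.5 R_nwt = 383.4 kip.
R_n = max = 383.4 kip [governs: (ii)]; φR_n = 287.5 kip.

φR_n ≈ 288 kip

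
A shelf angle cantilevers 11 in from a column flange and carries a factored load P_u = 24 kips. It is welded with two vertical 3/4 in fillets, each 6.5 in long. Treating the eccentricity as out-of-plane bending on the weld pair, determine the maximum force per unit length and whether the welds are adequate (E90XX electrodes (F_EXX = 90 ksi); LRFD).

f_max ≈ 18.8 kip/in; adequate

L_w = 2 × 6.5 = 13 in; section modulus (unit throat) S = 2 × L²/6 = 14.08 in².
Direct shear f_v = P/L_w = 24/13 = 1.846 kip/in.
Moment M = P × e = 24 × 11 = 264 kip·in; bending f_b = M/S = 18.75 kip/in.
f_max = √(f_v² + f_b²) = √(1.846² + 18.75²) = 18.84 kip/in.
φr_n = 0.75 × 0.6 × 90 × (0.707 × 0.75) = 21.48 kip/in → adequate.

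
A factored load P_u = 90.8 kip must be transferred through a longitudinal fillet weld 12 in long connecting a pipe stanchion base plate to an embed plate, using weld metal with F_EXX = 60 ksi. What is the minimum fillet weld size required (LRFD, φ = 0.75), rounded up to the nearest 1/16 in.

w = 7/16 in

Total weld length L = 12 in.
Required throat t_e = P_u / (φ × 0.6 F_EXX × L) = 90.8 / (0.75 × 0.6 × 60 × 12) = 0.2802 in.
Required leg w = t_e / 0.707 = 0.3964 in → use 7/16 in.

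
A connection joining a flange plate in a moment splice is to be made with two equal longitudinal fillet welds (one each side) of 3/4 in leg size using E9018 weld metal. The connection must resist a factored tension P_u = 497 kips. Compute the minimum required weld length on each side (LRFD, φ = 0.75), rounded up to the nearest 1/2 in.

L = 12 in on each side

E90XX → F_EXX = 90 ksi.
Throat t_e = 0.707 × 0.75 = 0.5302 in.
φr_n = 0.75 × 0.6 × 90 × 0.5302 = 21.48 kips/in.
L_req = P_u / φr_n = 497 / 21.48 = 23.14 in total.
Per side: 23.14 / 2 = 11.57 in.
Round up → use L = 12 in on each side.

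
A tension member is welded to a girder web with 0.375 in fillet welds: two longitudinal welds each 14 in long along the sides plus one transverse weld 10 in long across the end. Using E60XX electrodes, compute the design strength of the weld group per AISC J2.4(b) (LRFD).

E60XX → F_EXX = 60 ksi.
t_e = 0.707 × 0.375 = 0.2651 in.
R_nwl = 0.6 × 60 × 0.2651 × 28 = 267.2 kips (longitudinal, 2 welds).
R_nwt = 0.6 × 60 × 0.2651 × 10 = 95.44 kips (transverse, base value).
(i) R_nwl + R_nwt = 362.7 kips; (ii) 0.85 R_nwl + 1.5 R_nwt = 370.3 kips.
R_n = max = 370.3 kips [governs: (ii)]; φR_n = 277.7 kips.

φR_n ≈ 278 kips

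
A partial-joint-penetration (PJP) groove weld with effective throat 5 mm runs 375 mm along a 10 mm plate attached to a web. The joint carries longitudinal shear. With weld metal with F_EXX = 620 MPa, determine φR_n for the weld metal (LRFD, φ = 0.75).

φR_n ≈ 523 kN

Effective throat (given) t_e = 5 mm.
A_we = 5 × 375 = 1875 mm².
F_nw = 0.6 F_EXX = 372 MPa.
φR_n = 0.75 × 372 × 1875 × 10⁻³ = 523.1 kN.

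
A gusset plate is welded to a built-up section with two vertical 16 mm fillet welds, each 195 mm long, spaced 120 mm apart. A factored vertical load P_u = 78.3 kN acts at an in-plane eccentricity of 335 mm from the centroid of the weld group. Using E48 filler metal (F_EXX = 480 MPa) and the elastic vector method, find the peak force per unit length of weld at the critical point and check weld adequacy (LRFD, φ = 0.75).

Total weld length L_w = 390 mm. Treat welds as unit-width lines.
Polar moment about centroid: J = 2[d³/12 + d(b/2)²] = 2[195³/12 + 195×60²] = 2640000 mm³.
Direct shear f_v = P/L_w = 78.3×10³ / 390 = 200.8 N/mm (vertical).
Torsion M = P·e = 78.3×10³ × 335 = 26230000 N·mm.
Critical point at (x, y) = (60, 97.5) from centroid. f_tx = M·y/J = 968.8 N/mm; f_ty = M·x/J = 596.2 N/mm.
Resultant f_max = √[f_tx² + (f_v + f_ty)²] = √[968.8² + (200.8 + 596.2)²] = 1254 N/mm.
Capacity per unit length: φr_n = 0.75 × 0.6 × 480 × (0.707 × 16) = 2443 N/mm.
1254 ≤ 2443 → adequate.

f_max ≈ 1250 N/mm; adequate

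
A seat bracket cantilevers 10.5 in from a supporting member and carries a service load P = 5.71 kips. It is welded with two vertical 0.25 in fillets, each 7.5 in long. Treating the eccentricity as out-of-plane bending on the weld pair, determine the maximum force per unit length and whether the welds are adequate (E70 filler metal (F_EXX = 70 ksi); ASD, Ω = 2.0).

L_w = 2 × 7.5 = 15 in; section modulus (unit throat) S = 2 × L²/6 = 18.75 in².
Direct shear f_v = P/L_w = 5.71/15 = 0.3807 kip/in.
Moment M = P × e = 5.71 × 10.5 = 59.955 kip·in; bending f_b = M/S = 3.198 kip/in.
f_max = √(f_v² + f_b²) = √(0.3807² + 3.198²) = 3.22 kip/in.
r_n/Ω = (1/2.0) × 0.6 × 70 × (0.707 × 0.25) = 3.712 kip/in → adequate.

f_max ≈ 3.22 kip/in; adequate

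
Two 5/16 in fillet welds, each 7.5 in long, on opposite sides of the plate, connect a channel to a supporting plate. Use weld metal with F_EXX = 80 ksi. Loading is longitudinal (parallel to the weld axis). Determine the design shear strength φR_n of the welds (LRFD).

φR_n ≈ 119 kip

Effective throat t_e = 0.707 × 0.3125 = 0.2209 in.
Total length L = 15 in; A_we = 0.2209 × 15 = 3.314 in².
F_nw = 0.6 F_EXX = 0.6 × 80 = 48 ksi.
φR_n = 0.75 × 48 × 3.314 = 119.3 kip.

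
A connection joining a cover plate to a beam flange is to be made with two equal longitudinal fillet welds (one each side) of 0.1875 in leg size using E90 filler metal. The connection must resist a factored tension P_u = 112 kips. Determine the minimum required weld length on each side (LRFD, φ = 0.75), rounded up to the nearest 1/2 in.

E90XX → F_EXX = 90 ksi.
Throat t_e = 0.707 × 0.1875 = 0.1326 in.
φr_n = 0.75 × 0.6 × 90 × 0.1326 = 5.369 kips/in.
L_req = P_u / φr_n = 112 / 5.369 = 20.86 in total.
Per side: 20.86 / 2 = 10.43 in.
Round up → use L = 10.5 in on each side.

L = 10.5 in on each side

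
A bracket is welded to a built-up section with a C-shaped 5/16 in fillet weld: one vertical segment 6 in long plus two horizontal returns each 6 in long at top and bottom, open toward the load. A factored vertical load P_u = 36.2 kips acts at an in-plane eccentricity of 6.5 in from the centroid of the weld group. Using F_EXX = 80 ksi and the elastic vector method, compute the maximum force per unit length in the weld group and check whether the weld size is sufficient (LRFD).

f_max ≈ 7.65 kip/in; adequate

Total weld length L_w = 18 in. Treat welds as unit-width lines.
Centroid: x̄ = 2×6×3 / 18 = 2 in from the vertical weld.
Polar moment about centroid: J = I_x + I_y = [6³/12 + 2×6×3²] + [6×2² + 2(6³/12 + 6×1²)] = 198 in³.
Direct shear f_v = P/L_w = 36.2 / 18 = 2.011 kip/in (vertical).
Torsion M = P·e = 36.2 × 6.5 = 235.3 kip·in.
Critical point at (x, y) = (4, 3) from centroid. f_tx = M·y/J = 3.565 kip/in; f_ty = M·x/J = 4.754 kip/in.
Resultant f_max = √[f_tx² + (f_v + f_ty)²] = √[3.565² + (2.011 + 4.754)²] = 7.647 kip/in.
Capacity per unit length: φr_n = 0.75 × 0.6 × 80 × (0.707 × 0.3125) = 7.954 kip/in.
7.647 ≤ 7.954 → adequate.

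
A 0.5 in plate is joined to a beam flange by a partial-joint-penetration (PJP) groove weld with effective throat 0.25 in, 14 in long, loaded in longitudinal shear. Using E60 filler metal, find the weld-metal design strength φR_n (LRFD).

φR_n ≈ 94.5 kips

E60XX → F_EXX = 60 ksi.
Effective throat (given) t_e = 0.25 in.
A_we = 0.25 × 14 = 3.5 in².
F_nw = 0.6 F_EXX = 36 ksi.
φR_n = 0.75 × 36 × 3.5 = 94.5 kips.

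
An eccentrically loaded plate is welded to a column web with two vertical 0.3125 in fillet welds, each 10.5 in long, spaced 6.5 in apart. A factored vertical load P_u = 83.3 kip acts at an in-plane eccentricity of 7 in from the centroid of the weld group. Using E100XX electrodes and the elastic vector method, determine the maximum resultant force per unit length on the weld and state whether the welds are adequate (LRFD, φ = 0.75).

f_max ≈ 11.3 kip/in; NOT adequate

E100XX → F_EXX = 100 ksi.
Total weld length L_w = 21 in. Treat welds as unit-width lines.
Polar moment about centroid: J = 2[d³/12 + d(b/2)²] = 2[10.5³/12 + 10.5×3.25²] = 414.8 in³.
Direct shear f_v = P/L_w = 83.3 / 21 = 3.967 kip/in (vertical).
Torsion M = P·e = 83.3 × 7 = 583.1 kip·in.
Critical point at (x, y) = (3.25, 5.25) from centroid. f_tx = M·y/J = 7.381 kip/in; f_ty = M·x/J = 4.569 kip/in.
Resultant f_max = √[f_tx² + (f_v + f_ty)²] = √[7.381² + (3.967 + 4.569)²] = 11.28 kip/in.
Capacity per unit length: φr_n = 0.75 × 0.6 × 100 × (0.707 × 0.3125) = 9.942 kip/in.
11.28 > 9.942 → NOT adequate.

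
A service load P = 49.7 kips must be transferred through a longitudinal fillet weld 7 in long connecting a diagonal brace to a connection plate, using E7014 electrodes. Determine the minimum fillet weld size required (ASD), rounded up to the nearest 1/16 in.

E70XX → F_EXX = 70 ksi.
Total weld length L = 7 in.
Required throat t_e = P × Ω / (0.6 F_EXX × L) = 49.7 × 2.0 / (0.6 × 70 × 7) = 0.3381 in.
Required leg w = t_e / 0.707 = 0.4782 in → use 1/2 in.

w = 1/2 in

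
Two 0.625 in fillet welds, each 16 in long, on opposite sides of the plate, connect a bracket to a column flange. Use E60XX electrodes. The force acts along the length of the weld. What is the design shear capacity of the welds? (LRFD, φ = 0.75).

E60XX → F_EXX = 60 ksi.
Effective throat t_e = 0.707 × 0.625 = 0.4419 in.
Total length L = 32 in; A_we = 0.4419 × 32 = 14.14 in².
F_nw = 0.6 F_EXX = 0.6 × 60 = 36 ksi.
φR_n = 0.75 × 36 × 14.14 = 381.8 kips.

φR_n ≈ 382 kips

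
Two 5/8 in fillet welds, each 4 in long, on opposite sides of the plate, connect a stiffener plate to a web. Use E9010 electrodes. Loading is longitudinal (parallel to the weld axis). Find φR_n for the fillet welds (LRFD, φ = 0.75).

φR_n ≈ 143 kips

E90XX → F_EXX = 90 ksi.
Effective throat t_e = 0.707 × 0.625 = 0.4419 in.
Total length L = 8 in; A_we = 0.4419 × 8 = 3.535 in².
F_nw = 0.6 F_EXX = 0.6 × 90 = 54 ksi.
φR_n = 0.75 × 54 × 3.535 = 143.2 kips.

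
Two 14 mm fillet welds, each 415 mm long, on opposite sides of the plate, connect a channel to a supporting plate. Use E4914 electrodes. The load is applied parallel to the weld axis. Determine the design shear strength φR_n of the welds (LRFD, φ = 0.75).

E49XX → F_EXX = 490 MPa.
Effective throat t_e = 0.707 × 14 = 9.898 mm.
Total length L = 830 mm; A_we = 9.898 × 830 = 8215 mm².
F_nw = 0.6 F_EXX = 0.6 × 490 = 294 MPa.
φR_n = 0.75 × 294 × 8215 × 10⁻³ = 1811 kN.

φR_n ≈ 1810 kN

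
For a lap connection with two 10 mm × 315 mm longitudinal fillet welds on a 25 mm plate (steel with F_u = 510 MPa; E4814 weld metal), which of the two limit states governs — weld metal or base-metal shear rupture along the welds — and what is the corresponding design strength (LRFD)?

φR_n ≈ 962 kN (weld metal governs)

E48XX → F_EXX = 480 MPa.
t_e = 0.707 × 10 = 7.07 mm; L = 630 mm.
Weld metal: φR_n = 0.75 × 0.6 × 480 × 7.07 × 630 × 10⁻³ = 962.1 kN.
Base metal (shear rupture): φR_n = 0.75 × 0.6 × 510 × 25 × 630 × 10⁻³ = 3615 kN.
Governing: weld metal.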